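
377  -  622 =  - 245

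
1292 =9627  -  8335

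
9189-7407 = 1782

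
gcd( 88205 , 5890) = 5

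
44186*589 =26025554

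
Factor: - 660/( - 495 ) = 4/3=2^2*3^( - 1)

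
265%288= 265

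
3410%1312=786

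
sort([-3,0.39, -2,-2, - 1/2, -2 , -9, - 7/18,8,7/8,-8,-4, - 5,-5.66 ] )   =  [-9, - 8,  -  5.66,- 5,-4,-3 , - 2, - 2,-2,  -  1/2, - 7/18,0.39,7/8,8] 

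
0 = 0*36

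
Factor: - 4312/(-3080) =7/5=5^( - 1 )*7^1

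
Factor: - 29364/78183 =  - 9788/26061 = - 2^2*3^(-1 )*7^( - 1 )*17^( - 1 )*73^ ( - 1 )* 2447^1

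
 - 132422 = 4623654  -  4756076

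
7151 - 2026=5125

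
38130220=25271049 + 12859171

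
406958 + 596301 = 1003259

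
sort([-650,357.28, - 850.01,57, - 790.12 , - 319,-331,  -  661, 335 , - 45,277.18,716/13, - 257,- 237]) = [ - 850.01 ,-790.12, - 661, - 650 , - 331, - 319, - 257, - 237, - 45, 716/13,57, 277.18, 335,  357.28 ] 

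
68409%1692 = 729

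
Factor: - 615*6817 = - 3^1*5^1*17^1*41^1*401^1 = -4192455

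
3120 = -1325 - -4445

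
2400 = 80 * 30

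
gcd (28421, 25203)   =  1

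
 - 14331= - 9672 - 4659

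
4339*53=229967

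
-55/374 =-1 + 29/34 = -0.15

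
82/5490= 41/2745 = 0.01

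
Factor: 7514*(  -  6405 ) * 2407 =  - 115842098190 = - 2^1*3^1*5^1*7^1 * 13^1*17^2 *29^1*61^1*83^1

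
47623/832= 57 + 199/832 = 57.24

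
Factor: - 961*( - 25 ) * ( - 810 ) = - 2^1 *3^4*5^3*31^2 = - 19460250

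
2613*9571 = 25009023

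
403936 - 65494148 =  - 65090212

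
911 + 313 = 1224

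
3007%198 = 37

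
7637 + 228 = 7865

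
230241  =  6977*33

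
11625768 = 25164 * 462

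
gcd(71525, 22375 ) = 25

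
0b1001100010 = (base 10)610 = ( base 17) 21F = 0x262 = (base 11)505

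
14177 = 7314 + 6863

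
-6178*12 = - 74136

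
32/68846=16/34423 = 0.00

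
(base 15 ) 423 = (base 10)933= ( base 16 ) 3a5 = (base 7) 2502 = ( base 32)t5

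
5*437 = 2185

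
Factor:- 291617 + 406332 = 5^1*22943^1  =  114715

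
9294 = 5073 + 4221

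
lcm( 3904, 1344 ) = 81984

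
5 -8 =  - 3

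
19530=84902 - 65372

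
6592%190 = 132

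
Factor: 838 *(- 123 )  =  -103074 = - 2^1*3^1*41^1*419^1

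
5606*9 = 50454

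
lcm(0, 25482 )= 0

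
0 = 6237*0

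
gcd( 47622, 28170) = 6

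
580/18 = 290/9 = 32.22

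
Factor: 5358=2^1*3^1*19^1*47^1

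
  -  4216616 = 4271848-8488464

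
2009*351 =705159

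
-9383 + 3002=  - 6381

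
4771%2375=21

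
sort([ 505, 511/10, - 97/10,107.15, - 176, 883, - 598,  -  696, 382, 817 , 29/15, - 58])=[ - 696, - 598, -176, - 58, - 97/10,29/15, 511/10  ,  107.15 , 382,  505, 817, 883]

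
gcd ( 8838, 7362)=18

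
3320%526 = 164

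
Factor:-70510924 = -2^2*11^1 * 1123^1 * 1427^1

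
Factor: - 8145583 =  - 8145583^1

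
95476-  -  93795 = 189271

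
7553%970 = 763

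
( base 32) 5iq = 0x165a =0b1011001011010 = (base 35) 4NH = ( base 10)5722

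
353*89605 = 31630565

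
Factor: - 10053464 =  - 2^3*53^1*131^1*181^1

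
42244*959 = 40511996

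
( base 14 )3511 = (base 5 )243402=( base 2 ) 10010000001011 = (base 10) 9227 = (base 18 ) 1a8b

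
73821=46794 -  - 27027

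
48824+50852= 99676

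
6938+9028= 15966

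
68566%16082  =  4238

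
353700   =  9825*36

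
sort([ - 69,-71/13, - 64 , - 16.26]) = [ - 69, - 64, - 16.26 , - 71/13]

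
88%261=88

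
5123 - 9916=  - 4793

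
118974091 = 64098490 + 54875601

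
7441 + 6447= 13888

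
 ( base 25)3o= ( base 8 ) 143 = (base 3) 10200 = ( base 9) 120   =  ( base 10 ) 99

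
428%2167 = 428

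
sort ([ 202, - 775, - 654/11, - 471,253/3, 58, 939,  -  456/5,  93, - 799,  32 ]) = [-799  , - 775, - 471, - 456/5, - 654/11 , 32, 58, 253/3, 93, 202, 939 ] 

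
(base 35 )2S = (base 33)2W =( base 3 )10122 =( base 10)98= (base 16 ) 62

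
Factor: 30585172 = 2^2*7646293^1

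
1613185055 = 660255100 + 952929955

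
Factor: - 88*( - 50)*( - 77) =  - 338800 = -2^4*5^2*7^1  *11^2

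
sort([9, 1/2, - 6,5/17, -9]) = [ - 9,  -  6,5/17, 1/2,9]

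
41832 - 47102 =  - 5270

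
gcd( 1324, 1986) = 662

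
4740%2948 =1792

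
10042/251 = 40+2/251 = 40.01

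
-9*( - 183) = 1647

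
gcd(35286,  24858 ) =6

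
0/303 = 0 = 0.00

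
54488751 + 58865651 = 113354402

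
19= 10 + 9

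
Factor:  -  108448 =  -  2^5*3389^1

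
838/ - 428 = -2+9/214 = - 1.96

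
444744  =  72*6177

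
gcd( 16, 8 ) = 8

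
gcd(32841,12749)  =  1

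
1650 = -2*( - 825) 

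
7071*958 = 6774018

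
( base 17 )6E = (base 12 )98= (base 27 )48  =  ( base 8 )164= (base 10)116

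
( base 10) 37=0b100101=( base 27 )1A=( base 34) 13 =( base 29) 18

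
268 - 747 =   -  479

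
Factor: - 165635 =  - 5^1*157^1*211^1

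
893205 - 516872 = 376333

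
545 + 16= 561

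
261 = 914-653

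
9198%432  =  126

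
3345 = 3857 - 512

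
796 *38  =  30248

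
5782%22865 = 5782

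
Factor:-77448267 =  - 3^2*13^1*661951^1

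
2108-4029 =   -  1921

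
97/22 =4+9/22=4.41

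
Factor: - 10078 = - 2^1 *5039^1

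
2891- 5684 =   -  2793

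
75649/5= 75649/5 = 15129.80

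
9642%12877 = 9642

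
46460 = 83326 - 36866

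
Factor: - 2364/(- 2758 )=2^1*3^1 *7^( - 1) =6/7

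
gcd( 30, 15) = 15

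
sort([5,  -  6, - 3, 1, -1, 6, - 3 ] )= [ - 6, - 3, -3, -1, 1 , 5, 6]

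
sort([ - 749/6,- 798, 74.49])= [ - 798, - 749/6,74.49]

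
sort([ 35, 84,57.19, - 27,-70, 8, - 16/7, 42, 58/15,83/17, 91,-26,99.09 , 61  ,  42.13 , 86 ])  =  [-70,-27,  -  26,-16/7,58/15  ,  83/17,8, 35 , 42, 42.13 , 57.19,61,  84,86,  91,99.09]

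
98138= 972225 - 874087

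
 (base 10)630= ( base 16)276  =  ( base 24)126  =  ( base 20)1ba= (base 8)1166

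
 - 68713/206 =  - 334  +  91/206 = - 333.56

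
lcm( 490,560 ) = 3920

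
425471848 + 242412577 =667884425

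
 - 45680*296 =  - 13521280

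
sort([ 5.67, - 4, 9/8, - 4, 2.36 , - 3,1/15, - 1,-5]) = [ - 5, - 4,- 4, - 3 , - 1, 1/15, 9/8, 2.36,5.67]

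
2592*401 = 1039392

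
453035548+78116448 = 531151996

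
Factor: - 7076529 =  - 3^2*709^1 *1109^1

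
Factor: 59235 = 3^1*5^1*11^1 * 359^1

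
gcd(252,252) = 252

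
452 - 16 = 436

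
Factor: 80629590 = 2^1 * 3^1*5^1*2687653^1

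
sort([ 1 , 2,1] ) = [ 1, 1, 2]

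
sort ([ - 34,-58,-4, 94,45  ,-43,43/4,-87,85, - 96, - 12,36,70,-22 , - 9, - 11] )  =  [ - 96 , - 87, - 58, - 43, - 34, - 22, - 12, - 11, - 9, - 4,43/4,36, 45,70,85, 94]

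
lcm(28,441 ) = 1764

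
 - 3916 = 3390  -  7306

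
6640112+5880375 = 12520487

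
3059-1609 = 1450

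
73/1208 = 73/1208 =0.06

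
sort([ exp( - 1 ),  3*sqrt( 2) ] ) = [exp( - 1), 3  *sqrt( 2 )]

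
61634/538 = 30817/269 = 114.56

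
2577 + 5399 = 7976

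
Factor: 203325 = 3^1 * 5^2*2711^1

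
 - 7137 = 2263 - 9400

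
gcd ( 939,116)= 1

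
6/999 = 2/333 = 0.01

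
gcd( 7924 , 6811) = 7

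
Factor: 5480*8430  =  46196400 = 2^4*3^1*5^2*137^1*281^1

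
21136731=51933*407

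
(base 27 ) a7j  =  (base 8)16512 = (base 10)7498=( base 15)234d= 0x1D4A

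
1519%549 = 421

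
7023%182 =107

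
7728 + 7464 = 15192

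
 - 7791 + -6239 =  - 14030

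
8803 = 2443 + 6360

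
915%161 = 110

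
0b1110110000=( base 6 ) 4212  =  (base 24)1F8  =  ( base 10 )944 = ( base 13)578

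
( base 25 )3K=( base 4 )1133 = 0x5F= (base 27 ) 3e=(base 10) 95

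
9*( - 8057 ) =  - 72513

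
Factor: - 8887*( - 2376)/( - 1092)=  - 2^1  *  3^2*7^( - 1)*11^1*13^ ( - 1)*8887^1 = - 1759626/91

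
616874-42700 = 574174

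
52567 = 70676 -18109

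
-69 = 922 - 991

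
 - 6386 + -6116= - 12502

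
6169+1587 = 7756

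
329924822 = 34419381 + 295505441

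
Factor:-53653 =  - 53653^1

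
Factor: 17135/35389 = 5^1*23^1*43^ ( - 1) * 149^1 * 823^(-1)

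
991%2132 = 991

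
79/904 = 79/904 = 0.09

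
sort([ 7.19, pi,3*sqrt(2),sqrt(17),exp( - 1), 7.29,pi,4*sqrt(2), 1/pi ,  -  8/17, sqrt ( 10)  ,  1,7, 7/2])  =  [ - 8/17,  1/pi,exp( - 1),1,pi, pi,sqrt( 10),7/2 , sqrt (17 ),3*sqrt( 2),4 * sqrt(2),7,  7.19,7.29]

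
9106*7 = 63742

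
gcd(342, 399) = 57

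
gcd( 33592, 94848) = 1976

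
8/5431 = 8/5431 = 0.00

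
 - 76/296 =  - 1 + 55/74=- 0.26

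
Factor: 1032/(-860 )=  - 6/5 = - 2^1*3^1*5^ ( - 1 ) 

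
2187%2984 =2187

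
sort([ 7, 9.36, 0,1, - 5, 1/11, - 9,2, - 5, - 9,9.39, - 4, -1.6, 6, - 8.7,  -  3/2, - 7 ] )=[ - 9, - 9,  -  8.7, - 7, - 5, - 5, - 4, - 1.6,  -  3/2,0, 1/11, 1, 2,6, 7, 9.36,9.39 ] 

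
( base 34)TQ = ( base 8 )1764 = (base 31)11k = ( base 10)1012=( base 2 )1111110100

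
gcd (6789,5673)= 93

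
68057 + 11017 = 79074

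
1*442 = 442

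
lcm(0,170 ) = 0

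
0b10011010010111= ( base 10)9879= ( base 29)blj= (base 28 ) cgn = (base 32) 9KN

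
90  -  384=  - 294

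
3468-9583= -6115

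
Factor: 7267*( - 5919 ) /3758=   -  2^( - 1 )*3^1*13^2*43^1*1879^(-1) * 1973^1 = -43013373/3758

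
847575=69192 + 778383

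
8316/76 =109 + 8/19  =  109.42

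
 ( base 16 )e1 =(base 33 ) 6R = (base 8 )341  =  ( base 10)225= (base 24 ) 99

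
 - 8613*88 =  - 757944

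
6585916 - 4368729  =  2217187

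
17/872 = 17/872 = 0.02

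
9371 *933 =8743143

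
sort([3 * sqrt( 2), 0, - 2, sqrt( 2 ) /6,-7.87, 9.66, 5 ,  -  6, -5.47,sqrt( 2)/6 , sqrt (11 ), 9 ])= [-7.87,-6, - 5.47,-2, 0, sqrt(2 )/6, sqrt (2)/6,  sqrt(11), 3 * sqrt ( 2) , 5, 9, 9.66]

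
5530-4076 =1454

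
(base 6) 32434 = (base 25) 74B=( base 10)4486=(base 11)3409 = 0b1000110000110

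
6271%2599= 1073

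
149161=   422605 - 273444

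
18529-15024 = 3505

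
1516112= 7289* 208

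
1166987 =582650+584337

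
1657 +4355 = 6012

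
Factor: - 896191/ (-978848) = 2^( - 5 )*13^( - 2)*181^( - 1)*896191^1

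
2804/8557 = 2804/8557 =0.33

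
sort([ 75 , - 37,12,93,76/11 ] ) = [ - 37,76/11,12,75, 93]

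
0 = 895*0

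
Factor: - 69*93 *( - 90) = 577530 = 2^1*3^4  *5^1*23^1*31^1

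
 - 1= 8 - 9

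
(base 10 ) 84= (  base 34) 2g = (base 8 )124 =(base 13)66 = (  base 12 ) 70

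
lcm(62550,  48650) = 437850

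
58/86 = 29/43 = 0.67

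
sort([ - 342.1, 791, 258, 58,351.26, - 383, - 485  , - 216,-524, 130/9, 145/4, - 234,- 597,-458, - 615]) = [ - 615 , - 597, - 524, - 485 , - 458, - 383 , - 342.1 , - 234, - 216, 130/9,145/4,  58, 258, 351.26, 791]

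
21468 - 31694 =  - 10226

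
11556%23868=11556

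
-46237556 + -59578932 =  -105816488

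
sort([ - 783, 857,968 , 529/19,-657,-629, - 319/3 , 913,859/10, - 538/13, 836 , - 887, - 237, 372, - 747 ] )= [ - 887, - 783, - 747, - 657,-629 , - 237, - 319/3, - 538/13 , 529/19, 859/10, 372 , 836,857, 913,  968 ]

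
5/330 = 1/66 = 0.02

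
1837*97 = 178189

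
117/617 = 117/617 = 0.19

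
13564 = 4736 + 8828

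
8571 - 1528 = 7043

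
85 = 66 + 19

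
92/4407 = 92/4407 = 0.02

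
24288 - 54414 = - 30126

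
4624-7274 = -2650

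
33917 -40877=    - 6960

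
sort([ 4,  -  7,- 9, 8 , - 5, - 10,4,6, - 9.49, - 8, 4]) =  [ - 10, - 9.49,-9, - 8 , - 7, - 5,4,  4, 4,6, 8]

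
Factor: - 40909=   -  11^1*3719^1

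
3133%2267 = 866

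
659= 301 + 358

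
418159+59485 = 477644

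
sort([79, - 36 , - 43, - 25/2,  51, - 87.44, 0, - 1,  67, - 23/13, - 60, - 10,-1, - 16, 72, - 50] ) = [ - 87.44, - 60 , - 50, - 43, - 36, - 16, - 25/2, - 10, - 23/13 , - 1, - 1, 0 , 51, 67, 72,  79 ] 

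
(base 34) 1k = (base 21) 2C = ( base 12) 46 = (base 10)54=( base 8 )66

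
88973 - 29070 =59903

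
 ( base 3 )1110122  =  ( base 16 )42E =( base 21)28k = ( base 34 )vg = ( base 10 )1070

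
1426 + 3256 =4682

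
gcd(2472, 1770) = 6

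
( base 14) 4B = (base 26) 2f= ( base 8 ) 103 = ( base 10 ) 67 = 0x43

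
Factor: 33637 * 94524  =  3179503788  =  2^2 * 3^1 * 7877^1*33637^1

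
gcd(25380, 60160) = 940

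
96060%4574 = 6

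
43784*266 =11646544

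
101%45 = 11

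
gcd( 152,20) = 4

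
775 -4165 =-3390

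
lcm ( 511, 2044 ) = 2044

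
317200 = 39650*8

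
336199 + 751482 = 1087681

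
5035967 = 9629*523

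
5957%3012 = 2945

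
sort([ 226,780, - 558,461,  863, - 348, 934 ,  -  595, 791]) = [ - 595, - 558, - 348,226,461,780, 791,863,934 ]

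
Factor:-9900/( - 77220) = 3^( - 1 ) * 5^1 * 13^(-1 ) =5/39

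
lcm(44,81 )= 3564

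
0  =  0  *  153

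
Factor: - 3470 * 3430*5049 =-60093702900 = -2^2*3^3 *5^2*7^3*  11^1*17^1 *347^1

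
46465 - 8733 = 37732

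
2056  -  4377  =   - 2321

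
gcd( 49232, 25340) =724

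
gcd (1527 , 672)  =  3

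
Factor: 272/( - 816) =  - 3^( - 1 ) = - 1/3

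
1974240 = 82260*24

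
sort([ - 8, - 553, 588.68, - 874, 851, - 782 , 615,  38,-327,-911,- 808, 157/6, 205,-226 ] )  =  [ - 911, - 874, - 808  , - 782, - 553,-327, - 226,-8 , 157/6, 38,205, 588.68, 615  ,  851 ]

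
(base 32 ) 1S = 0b111100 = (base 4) 330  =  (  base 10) 60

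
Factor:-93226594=  -  2^1*353^1*132049^1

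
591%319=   272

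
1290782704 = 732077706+558704998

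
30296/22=15148/11 = 1377.09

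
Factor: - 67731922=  - 2^1*19^1*173^1* 10303^1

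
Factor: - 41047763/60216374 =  - 2^(  -  1) * 37^1*53^( - 1 )*373^( - 1 )*1523^( - 1) * 1109399^1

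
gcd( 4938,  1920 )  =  6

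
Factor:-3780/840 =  - 2^( - 1)*3^2 = - 9/2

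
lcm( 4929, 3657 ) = 113367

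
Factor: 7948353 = 3^1*7^1*378493^1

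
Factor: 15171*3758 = 57012618 = 2^1*3^1*13^1 * 389^1  *  1879^1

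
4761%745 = 291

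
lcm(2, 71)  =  142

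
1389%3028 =1389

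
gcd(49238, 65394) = 14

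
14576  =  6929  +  7647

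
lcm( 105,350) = 1050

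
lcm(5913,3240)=236520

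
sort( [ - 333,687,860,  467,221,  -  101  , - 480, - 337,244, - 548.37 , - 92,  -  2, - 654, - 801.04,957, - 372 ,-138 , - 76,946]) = [-801.04 , - 654, - 548.37, - 480,- 372, - 337,-333,-138, - 101, - 92, - 76, - 2,  221,244,467, 687, 860,946,957]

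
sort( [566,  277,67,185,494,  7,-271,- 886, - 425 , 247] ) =[  -  886 , - 425,- 271,7,67,185,247,277,494, 566 ]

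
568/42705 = 568/42705 = 0.01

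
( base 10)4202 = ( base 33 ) 3sb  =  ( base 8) 10152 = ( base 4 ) 1001222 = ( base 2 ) 1000001101010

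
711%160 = 71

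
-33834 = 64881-98715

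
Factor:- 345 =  - 3^1*5^1*23^1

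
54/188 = 27/94= 0.29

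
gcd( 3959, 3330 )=37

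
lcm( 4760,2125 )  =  119000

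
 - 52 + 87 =35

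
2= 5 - 3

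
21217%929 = 779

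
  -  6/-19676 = 3/9838 = 0.00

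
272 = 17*16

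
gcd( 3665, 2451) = 1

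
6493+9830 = 16323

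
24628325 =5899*4175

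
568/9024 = 71/1128  =  0.06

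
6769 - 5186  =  1583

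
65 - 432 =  - 367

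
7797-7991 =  - 194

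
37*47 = 1739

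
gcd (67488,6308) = 76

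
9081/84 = 108 + 3/28 = 108.11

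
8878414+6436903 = 15315317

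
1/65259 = 1/65259 = 0.00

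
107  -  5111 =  - 5004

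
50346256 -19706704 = 30639552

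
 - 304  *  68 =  - 20672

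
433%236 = 197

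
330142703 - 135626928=194515775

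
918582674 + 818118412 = 1736701086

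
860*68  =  58480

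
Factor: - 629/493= - 29^( - 1)*37^1  =  - 37/29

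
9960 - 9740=220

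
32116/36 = 8029/9 =892.11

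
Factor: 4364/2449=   2^2*31^( - 1)*79^(-1)*1091^1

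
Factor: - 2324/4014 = -1162/2007= - 2^1 * 3^(-2)*7^1*83^1*223^(  -  1)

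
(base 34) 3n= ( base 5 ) 1000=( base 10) 125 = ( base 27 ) 4H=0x7d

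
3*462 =1386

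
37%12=1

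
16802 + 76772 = 93574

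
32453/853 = 32453/853 =38.05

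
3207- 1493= 1714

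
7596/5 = 7596/5 = 1519.20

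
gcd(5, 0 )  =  5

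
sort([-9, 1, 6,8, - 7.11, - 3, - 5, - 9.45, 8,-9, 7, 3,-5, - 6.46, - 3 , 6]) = [ -9.45,  -  9,-9, - 7.11, - 6.46, -5, - 5, - 3,  -  3, 1, 3,6,  6, 7 , 8 , 8 ] 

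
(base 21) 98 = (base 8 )305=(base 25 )7m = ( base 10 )197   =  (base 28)71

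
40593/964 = 40593/964=42.11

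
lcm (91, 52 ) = 364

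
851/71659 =851/71659 = 0.01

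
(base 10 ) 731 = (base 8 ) 1333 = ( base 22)1b5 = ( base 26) 123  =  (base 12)50b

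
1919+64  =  1983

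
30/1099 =30/1099 = 0.03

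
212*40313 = 8546356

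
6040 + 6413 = 12453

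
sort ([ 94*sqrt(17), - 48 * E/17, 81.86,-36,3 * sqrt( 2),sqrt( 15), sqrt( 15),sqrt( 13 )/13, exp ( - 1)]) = [ - 36, - 48 *E/17,sqrt(13 ) /13,exp( - 1) , sqrt( 15 ), sqrt (15 ),3*sqrt( 2 ), 81.86,94*sqrt( 17 )]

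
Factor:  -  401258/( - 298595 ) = 598/445 =2^1*5^( -1)*13^1*23^1*89^( - 1)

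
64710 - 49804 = 14906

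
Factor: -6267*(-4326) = 27111042 = 2^1*3^2*7^1*103^1*2089^1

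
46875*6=281250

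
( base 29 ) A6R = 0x21a3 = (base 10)8611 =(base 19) 14g4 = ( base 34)7F9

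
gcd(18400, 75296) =32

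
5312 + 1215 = 6527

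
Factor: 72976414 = 2^1*7^1*227^1*22963^1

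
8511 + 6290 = 14801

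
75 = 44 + 31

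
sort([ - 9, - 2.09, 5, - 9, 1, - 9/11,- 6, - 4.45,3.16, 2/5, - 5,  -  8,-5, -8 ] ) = [ - 9, - 9, - 8, - 8,-6, - 5, - 5, - 4.45, - 2.09, - 9/11, 2/5,  1,  3.16, 5] 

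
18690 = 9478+9212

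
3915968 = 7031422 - 3115454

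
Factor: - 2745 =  - 3^2*5^1*61^1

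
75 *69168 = 5187600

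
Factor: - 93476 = - 2^2*23369^1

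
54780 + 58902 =113682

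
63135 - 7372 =55763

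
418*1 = 418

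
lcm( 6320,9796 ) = 195920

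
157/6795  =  157/6795 =0.02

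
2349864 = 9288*253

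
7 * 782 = 5474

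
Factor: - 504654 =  -2^1*3^1*241^1*349^1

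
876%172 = 16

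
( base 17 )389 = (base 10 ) 1012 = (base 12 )704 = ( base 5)13022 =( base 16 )3F4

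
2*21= 42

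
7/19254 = 7/19254=0.00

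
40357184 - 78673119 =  - 38315935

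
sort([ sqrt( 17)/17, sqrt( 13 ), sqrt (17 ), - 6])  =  [  -  6 , sqrt (17 )/17, sqrt( 13), sqrt( 17) ]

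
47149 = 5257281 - 5210132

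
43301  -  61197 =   -  17896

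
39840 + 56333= 96173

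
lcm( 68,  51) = 204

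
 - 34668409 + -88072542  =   - 122740951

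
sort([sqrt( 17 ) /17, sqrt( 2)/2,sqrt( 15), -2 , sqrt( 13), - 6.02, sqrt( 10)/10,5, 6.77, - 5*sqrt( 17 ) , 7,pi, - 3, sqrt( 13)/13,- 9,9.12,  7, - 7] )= [  -  5*sqrt( 17), - 9, - 7,-6.02, - 3 , - 2,sqrt(17)/17, sqrt(13)/13 , sqrt( 10 )/10,sqrt( 2)/2, pi, sqrt(13) , sqrt( 15), 5,6.77,7, 7, 9.12]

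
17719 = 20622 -2903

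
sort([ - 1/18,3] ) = [ - 1/18,3] 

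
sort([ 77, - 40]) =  [ - 40, 77 ] 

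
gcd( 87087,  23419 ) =11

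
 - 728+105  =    -  623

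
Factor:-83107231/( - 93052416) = 2^ ( - 9)*3^( - 1 )*29^( -1 )*239^1  *2089^ (-1)*347729^1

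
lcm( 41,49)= 2009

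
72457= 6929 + 65528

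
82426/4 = 20606 + 1/2 =20606.50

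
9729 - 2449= 7280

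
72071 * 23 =1657633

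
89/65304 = 89/65304 =0.00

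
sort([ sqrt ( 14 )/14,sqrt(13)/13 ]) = [ sqrt( 14) /14,sqrt( 13) /13]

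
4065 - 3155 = 910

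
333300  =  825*404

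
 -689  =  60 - 749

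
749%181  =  25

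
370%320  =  50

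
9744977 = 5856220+3888757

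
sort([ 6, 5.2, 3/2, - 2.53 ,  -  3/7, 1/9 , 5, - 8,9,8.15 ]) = [ - 8, - 2.53, - 3/7,1/9, 3/2,5, 5.2, 6, 8.15,9]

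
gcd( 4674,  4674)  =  4674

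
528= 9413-8885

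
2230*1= 2230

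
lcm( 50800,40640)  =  203200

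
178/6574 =89/3287 = 0.03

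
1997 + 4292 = 6289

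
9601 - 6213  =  3388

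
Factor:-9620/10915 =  - 2^2*13^1*59^( - 1 ) = - 52/59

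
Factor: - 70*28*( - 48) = 2^7 * 3^1*5^1 * 7^2 = 94080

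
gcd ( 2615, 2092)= 523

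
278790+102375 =381165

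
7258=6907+351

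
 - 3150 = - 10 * 315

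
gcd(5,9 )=1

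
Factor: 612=2^2*3^2 * 17^1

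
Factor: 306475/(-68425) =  - 7^ ( - 1 ) * 13^1*17^ (-1)*41^1 = - 533/119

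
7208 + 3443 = 10651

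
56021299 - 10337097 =45684202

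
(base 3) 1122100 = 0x4ad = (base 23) 261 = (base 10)1197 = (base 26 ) 1K1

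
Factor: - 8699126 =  - 2^1*197^1*22079^1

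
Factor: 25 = 5^2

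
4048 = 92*44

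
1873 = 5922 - 4049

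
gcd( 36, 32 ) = 4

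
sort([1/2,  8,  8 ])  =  [1/2, 8 , 8 ]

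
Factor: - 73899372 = -2^2*3^1*173^1 * 35597^1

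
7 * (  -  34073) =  - 238511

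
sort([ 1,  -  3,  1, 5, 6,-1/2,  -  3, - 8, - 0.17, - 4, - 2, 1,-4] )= [ - 8, - 4, - 4, - 3, - 3, - 2 , - 1/2,-0.17, 1,1, 1,5, 6]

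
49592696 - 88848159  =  - 39255463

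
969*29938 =29009922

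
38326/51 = 751 + 25/51 = 751.49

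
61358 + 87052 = 148410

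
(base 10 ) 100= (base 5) 400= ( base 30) 3a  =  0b1100100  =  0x64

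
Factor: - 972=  - 2^2*3^5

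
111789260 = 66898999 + 44890261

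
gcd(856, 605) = 1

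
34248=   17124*2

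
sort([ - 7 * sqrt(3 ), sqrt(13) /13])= [ - 7*sqrt(3 ), sqrt( 13)/13 ] 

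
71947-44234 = 27713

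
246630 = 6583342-6336712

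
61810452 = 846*73062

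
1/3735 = 1/3735 =0.00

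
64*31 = 1984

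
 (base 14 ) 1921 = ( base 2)1000110111001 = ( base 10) 4537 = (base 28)5M1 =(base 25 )76c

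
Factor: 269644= 2^2 * 67411^1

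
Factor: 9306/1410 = 3^1 *5^( - 1 ) *11^1 = 33/5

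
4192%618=484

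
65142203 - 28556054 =36586149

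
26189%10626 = 4937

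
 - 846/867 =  - 1 + 7/289 = -0.98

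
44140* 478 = 21098920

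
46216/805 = 57 + 331/805 = 57.41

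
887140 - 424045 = 463095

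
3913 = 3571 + 342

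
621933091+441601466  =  1063534557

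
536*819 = 438984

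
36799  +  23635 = 60434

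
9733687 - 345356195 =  - 335622508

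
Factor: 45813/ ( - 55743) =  - 17^(  -  1 )*1093^(  -  1)  *  15271^1 = - 15271/18581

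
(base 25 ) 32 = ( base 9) 85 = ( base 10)77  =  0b1001101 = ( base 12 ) 65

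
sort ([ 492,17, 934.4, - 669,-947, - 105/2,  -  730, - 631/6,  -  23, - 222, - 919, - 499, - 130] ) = [-947, - 919,-730, - 669, - 499,- 222, - 130, - 631/6, - 105/2, -23,17, 492, 934.4] 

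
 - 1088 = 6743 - 7831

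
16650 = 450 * 37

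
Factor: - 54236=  - 2^2*7^1 * 13^1* 149^1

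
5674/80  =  70 + 37/40=70.92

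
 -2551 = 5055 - 7606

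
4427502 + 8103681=12531183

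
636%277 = 82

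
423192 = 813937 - 390745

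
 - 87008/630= -43504/315 = -  138.11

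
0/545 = 0=0.00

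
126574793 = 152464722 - 25889929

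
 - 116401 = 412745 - 529146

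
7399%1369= 554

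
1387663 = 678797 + 708866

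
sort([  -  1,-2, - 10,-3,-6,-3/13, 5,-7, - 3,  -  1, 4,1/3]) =[-10,-7, - 6, - 3, - 3, - 2,-1, - 1, - 3/13,1/3,4, 5] 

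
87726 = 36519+51207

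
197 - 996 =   -  799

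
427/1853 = 427/1853 = 0.23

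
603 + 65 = 668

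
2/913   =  2/913 = 0.00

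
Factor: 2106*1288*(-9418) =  - 2^5*3^4 * 7^1*13^1 * 17^1*23^1*277^1 = - 25546588704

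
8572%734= 498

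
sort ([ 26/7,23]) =[26/7,23 ]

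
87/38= 87/38=2.29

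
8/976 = 1/122 = 0.01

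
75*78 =5850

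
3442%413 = 138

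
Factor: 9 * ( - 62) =  -  558 = -2^1*3^2*31^1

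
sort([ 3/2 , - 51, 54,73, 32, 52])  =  [  -  51,3/2,32, 52, 54 , 73]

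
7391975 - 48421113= - 41029138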